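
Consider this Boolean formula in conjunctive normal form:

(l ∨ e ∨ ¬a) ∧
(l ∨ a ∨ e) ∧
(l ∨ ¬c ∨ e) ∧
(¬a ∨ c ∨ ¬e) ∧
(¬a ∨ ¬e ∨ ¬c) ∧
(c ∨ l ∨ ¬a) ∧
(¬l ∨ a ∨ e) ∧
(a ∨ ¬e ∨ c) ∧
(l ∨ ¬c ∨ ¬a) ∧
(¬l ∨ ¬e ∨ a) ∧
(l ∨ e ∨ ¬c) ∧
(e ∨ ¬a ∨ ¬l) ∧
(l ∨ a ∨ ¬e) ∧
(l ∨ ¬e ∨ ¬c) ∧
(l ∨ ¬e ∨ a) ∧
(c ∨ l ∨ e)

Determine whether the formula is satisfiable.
No

No, the formula is not satisfiable.

No assignment of truth values to the variables can make all 16 clauses true simultaneously.

The formula is UNSAT (unsatisfiable).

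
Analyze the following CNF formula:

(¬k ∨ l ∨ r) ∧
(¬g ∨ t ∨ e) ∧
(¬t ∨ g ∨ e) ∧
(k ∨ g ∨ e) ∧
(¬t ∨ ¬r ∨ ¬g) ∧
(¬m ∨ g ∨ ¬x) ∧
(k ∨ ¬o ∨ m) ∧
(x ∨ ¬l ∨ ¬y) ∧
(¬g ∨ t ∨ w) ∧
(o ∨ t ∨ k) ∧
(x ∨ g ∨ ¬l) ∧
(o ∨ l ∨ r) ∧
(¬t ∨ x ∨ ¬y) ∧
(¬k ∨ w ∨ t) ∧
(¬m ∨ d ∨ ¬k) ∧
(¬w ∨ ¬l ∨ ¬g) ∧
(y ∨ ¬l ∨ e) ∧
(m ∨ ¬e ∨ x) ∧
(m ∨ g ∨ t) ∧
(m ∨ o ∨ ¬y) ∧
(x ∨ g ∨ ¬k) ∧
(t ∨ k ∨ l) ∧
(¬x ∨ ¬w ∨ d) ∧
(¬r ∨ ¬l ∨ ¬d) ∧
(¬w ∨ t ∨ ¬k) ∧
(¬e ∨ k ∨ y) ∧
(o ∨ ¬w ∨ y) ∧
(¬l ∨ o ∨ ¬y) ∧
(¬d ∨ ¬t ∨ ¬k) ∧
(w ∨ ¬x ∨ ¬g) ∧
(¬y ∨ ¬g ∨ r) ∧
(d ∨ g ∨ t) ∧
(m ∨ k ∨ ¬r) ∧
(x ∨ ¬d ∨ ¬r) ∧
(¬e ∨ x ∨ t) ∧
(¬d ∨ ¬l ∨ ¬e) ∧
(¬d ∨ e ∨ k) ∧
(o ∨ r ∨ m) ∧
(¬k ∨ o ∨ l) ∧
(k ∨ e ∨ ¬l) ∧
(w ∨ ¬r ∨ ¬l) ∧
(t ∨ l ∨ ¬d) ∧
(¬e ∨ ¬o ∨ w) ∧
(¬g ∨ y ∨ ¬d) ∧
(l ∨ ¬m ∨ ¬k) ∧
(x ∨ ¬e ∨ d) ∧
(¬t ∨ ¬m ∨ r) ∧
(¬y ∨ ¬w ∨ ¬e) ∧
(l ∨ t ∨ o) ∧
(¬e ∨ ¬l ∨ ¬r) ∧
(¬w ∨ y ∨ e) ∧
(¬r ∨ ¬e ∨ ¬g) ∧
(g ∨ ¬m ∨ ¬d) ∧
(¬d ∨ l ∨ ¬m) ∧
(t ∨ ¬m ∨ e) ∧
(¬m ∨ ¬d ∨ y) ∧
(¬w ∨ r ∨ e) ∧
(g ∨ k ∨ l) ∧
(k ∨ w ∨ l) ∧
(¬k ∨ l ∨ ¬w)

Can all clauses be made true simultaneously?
No

No, the formula is not satisfiable.

No assignment of truth values to the variables can make all 60 clauses true simultaneously.

The formula is UNSAT (unsatisfiable).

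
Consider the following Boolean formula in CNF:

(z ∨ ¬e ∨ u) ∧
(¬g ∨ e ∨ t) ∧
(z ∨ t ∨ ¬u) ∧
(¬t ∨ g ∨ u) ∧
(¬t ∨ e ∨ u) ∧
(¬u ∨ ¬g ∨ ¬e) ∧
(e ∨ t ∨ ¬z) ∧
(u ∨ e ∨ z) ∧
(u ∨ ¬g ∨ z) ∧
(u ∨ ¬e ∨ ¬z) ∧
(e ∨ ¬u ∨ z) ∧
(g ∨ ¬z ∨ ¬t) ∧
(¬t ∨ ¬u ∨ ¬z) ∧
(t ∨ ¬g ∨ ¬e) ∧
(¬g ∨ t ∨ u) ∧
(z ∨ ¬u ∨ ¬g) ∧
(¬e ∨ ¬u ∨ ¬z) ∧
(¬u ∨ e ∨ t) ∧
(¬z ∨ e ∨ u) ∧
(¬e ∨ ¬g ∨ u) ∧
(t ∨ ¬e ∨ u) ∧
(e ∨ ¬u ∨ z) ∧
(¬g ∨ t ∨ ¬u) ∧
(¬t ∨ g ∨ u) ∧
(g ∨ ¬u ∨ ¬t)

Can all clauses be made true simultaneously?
No

No, the formula is not satisfiable.

No assignment of truth values to the variables can make all 25 clauses true simultaneously.

The formula is UNSAT (unsatisfiable).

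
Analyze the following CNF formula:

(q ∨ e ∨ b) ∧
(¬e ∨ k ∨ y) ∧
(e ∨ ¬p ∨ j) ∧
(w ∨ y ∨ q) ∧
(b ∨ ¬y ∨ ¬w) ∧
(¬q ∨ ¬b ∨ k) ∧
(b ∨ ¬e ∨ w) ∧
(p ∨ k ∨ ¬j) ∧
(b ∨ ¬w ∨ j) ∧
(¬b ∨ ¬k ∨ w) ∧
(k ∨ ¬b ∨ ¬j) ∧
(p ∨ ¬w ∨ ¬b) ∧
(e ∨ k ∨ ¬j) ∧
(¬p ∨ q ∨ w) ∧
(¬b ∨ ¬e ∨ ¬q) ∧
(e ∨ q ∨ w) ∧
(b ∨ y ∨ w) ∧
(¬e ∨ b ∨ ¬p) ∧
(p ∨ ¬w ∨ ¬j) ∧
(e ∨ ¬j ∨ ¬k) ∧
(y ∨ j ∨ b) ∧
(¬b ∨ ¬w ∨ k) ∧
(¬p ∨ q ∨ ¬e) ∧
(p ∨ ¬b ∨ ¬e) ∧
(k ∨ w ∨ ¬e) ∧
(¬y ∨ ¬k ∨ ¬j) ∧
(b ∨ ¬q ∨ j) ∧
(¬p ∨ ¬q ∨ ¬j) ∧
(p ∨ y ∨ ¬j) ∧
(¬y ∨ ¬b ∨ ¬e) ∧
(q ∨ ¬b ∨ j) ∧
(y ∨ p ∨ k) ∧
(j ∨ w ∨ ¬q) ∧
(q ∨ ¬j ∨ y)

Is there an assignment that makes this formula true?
No

No, the formula is not satisfiable.

No assignment of truth values to the variables can make all 34 clauses true simultaneously.

The formula is UNSAT (unsatisfiable).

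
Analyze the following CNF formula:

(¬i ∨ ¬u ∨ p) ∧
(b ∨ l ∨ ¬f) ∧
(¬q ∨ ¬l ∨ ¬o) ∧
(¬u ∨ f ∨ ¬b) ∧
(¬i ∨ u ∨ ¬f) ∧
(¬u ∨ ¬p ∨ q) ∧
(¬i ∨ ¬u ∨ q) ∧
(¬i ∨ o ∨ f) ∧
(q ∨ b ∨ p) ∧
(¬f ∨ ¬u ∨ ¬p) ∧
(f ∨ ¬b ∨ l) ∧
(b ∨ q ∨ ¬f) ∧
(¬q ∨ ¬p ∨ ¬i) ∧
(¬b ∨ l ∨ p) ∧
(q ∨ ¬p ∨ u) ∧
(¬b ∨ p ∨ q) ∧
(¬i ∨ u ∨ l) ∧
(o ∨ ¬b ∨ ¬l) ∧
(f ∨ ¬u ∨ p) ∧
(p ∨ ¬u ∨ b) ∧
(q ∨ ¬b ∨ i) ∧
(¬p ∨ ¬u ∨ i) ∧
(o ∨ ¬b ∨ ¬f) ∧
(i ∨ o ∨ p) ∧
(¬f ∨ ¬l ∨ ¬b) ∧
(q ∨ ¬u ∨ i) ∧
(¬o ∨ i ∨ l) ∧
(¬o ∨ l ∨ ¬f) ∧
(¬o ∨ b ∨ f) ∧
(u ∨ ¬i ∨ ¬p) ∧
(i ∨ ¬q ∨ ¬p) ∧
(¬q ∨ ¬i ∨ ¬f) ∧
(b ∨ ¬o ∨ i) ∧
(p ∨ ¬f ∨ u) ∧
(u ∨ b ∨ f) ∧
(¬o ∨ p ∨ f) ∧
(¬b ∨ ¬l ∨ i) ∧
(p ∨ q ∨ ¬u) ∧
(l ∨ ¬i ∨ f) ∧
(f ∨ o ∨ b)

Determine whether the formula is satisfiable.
No

No, the formula is not satisfiable.

No assignment of truth values to the variables can make all 40 clauses true simultaneously.

The formula is UNSAT (unsatisfiable).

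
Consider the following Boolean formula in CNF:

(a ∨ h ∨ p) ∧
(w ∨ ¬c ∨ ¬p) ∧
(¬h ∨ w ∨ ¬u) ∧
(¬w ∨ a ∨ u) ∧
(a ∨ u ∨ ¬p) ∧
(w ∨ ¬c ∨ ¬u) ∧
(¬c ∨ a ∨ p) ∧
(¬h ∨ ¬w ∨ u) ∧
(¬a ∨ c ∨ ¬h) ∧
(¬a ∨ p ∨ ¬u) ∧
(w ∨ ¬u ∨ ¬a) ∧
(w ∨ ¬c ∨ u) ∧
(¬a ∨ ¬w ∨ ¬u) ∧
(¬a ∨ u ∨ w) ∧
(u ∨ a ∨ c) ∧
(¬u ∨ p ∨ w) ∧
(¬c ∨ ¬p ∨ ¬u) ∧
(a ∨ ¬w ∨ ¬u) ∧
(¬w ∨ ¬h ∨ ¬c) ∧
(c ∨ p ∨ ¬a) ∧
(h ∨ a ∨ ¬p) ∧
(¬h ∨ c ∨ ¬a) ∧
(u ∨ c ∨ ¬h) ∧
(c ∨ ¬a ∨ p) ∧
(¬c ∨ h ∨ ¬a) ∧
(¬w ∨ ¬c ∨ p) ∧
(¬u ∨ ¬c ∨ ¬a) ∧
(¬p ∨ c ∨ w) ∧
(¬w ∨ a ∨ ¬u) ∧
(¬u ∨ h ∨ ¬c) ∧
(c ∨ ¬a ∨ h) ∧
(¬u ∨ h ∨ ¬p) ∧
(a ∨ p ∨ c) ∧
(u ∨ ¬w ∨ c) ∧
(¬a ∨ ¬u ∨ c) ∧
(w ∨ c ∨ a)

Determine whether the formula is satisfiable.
No

No, the formula is not satisfiable.

No assignment of truth values to the variables can make all 36 clauses true simultaneously.

The formula is UNSAT (unsatisfiable).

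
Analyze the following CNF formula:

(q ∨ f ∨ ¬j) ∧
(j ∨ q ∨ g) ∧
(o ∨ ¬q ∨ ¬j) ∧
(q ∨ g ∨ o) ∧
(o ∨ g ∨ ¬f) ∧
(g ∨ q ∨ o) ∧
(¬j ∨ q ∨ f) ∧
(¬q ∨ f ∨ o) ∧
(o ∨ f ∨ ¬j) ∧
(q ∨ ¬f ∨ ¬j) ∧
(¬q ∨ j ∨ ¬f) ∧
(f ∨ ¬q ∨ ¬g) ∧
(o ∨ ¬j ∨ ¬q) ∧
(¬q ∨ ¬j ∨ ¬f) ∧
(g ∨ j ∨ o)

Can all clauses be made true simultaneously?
Yes

Yes, the formula is satisfiable.

One satisfying assignment is: g=True, q=False, o=False, j=False, f=False

Verification: With this assignment, all 15 clauses evaluate to true.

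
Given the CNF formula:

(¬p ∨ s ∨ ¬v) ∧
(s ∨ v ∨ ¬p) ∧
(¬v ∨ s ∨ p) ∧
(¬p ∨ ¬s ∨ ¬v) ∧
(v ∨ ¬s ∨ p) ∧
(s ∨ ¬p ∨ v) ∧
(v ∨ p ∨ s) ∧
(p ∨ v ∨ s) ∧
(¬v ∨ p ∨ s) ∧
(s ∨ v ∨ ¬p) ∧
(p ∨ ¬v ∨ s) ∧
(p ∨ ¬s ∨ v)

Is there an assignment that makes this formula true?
Yes

Yes, the formula is satisfiable.

One satisfying assignment is: v=False, s=True, p=True

Verification: With this assignment, all 12 clauses evaluate to true.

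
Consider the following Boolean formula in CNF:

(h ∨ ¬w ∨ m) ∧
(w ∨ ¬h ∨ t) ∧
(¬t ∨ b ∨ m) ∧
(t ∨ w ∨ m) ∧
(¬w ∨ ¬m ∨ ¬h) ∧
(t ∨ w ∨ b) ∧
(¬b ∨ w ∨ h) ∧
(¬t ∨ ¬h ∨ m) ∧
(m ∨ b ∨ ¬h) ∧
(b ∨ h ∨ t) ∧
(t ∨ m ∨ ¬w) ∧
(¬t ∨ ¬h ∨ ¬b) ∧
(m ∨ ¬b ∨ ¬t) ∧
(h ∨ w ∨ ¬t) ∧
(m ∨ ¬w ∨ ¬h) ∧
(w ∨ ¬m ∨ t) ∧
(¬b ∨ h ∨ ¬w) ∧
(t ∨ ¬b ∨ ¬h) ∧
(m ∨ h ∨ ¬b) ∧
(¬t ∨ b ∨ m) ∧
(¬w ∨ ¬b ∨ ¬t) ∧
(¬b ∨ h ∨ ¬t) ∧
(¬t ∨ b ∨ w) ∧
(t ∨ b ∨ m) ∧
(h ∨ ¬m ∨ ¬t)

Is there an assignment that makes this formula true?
No

No, the formula is not satisfiable.

No assignment of truth values to the variables can make all 25 clauses true simultaneously.

The formula is UNSAT (unsatisfiable).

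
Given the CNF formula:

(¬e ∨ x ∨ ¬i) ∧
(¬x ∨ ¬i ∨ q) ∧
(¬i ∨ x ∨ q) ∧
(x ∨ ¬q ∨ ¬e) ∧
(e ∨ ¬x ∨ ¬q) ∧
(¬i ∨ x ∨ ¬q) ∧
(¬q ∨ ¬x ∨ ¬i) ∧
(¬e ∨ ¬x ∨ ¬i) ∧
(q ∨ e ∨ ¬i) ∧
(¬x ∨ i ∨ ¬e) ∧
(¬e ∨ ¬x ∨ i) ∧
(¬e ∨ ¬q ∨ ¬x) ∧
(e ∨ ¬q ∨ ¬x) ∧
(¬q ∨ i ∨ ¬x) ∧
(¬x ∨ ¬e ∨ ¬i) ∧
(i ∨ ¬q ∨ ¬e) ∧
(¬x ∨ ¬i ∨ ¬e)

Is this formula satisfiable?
Yes

Yes, the formula is satisfiable.

One satisfying assignment is: x=False, e=False, q=False, i=False

Verification: With this assignment, all 17 clauses evaluate to true.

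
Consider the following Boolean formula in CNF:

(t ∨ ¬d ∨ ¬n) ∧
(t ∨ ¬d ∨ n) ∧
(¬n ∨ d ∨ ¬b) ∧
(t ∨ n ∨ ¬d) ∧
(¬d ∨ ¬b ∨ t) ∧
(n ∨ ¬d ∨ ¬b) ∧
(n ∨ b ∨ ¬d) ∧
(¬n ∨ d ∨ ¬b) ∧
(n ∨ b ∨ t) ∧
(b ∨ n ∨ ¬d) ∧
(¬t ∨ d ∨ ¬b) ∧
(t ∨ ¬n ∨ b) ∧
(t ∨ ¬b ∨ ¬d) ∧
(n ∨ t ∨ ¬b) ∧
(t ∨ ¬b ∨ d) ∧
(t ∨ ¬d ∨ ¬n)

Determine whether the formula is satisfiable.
Yes

Yes, the formula is satisfiable.

One satisfying assignment is: n=False, d=False, b=False, t=True

Verification: With this assignment, all 16 clauses evaluate to true.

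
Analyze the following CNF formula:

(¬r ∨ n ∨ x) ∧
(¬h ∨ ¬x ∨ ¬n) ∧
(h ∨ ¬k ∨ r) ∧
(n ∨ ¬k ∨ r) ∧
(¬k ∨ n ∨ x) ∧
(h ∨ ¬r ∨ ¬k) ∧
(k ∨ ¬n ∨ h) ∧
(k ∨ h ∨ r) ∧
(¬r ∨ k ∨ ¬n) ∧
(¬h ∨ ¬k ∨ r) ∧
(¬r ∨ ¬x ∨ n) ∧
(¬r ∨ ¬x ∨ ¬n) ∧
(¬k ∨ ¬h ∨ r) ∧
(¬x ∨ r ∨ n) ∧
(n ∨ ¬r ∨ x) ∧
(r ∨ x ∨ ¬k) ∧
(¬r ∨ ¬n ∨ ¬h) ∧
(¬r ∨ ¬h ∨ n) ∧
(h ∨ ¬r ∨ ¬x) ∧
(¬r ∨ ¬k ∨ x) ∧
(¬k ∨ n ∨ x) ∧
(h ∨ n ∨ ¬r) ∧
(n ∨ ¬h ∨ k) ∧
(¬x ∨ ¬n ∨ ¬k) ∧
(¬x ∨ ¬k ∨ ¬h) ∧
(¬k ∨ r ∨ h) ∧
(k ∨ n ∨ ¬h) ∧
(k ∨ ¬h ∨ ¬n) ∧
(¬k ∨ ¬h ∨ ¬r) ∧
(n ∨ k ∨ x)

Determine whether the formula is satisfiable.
No

No, the formula is not satisfiable.

No assignment of truth values to the variables can make all 30 clauses true simultaneously.

The formula is UNSAT (unsatisfiable).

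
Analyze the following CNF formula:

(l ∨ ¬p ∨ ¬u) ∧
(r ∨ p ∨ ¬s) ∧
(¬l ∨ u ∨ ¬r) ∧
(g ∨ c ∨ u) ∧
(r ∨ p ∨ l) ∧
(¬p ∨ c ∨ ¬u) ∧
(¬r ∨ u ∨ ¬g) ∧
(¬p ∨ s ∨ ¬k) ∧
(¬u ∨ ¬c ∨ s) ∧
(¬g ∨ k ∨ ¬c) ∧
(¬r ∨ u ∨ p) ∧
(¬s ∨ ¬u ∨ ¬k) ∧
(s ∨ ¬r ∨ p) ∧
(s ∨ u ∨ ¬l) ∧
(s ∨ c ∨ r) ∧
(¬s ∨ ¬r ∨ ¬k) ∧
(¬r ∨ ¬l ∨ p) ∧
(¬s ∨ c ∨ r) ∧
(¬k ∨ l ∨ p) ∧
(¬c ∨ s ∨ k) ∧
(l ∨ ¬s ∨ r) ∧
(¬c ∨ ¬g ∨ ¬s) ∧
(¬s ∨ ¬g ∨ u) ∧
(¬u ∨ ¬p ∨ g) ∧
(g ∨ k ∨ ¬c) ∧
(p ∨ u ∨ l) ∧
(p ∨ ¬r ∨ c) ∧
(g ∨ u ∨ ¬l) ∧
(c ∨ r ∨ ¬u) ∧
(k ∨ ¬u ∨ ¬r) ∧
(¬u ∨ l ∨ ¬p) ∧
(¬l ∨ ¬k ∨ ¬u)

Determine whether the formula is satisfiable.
No

No, the formula is not satisfiable.

No assignment of truth values to the variables can make all 32 clauses true simultaneously.

The formula is UNSAT (unsatisfiable).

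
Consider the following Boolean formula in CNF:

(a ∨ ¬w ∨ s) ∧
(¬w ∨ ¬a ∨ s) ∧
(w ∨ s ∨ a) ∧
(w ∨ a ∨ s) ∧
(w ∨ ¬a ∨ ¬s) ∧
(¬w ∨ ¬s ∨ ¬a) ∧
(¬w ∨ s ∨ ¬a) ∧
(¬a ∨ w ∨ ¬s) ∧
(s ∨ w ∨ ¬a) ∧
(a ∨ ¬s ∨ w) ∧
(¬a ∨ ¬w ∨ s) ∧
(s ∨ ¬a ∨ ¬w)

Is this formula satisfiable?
Yes

Yes, the formula is satisfiable.

One satisfying assignment is: a=False, s=True, w=True

Verification: With this assignment, all 12 clauses evaluate to true.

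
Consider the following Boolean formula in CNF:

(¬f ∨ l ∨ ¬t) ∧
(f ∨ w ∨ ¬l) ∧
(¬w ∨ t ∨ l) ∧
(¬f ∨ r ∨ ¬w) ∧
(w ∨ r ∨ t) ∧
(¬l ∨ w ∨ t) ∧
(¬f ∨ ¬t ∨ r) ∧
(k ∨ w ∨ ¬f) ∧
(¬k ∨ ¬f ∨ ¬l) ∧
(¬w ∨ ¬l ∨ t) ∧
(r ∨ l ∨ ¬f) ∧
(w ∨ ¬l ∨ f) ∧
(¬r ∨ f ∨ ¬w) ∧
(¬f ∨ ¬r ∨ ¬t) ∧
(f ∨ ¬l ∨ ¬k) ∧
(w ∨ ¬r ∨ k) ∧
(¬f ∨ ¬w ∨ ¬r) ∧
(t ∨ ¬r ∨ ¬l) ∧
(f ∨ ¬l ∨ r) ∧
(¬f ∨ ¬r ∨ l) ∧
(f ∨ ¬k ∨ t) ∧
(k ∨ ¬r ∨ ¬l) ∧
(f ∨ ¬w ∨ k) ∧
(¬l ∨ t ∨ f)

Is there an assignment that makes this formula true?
Yes

Yes, the formula is satisfiable.

One satisfying assignment is: k=False, w=False, r=False, t=True, f=False, l=False

Verification: With this assignment, all 24 clauses evaluate to true.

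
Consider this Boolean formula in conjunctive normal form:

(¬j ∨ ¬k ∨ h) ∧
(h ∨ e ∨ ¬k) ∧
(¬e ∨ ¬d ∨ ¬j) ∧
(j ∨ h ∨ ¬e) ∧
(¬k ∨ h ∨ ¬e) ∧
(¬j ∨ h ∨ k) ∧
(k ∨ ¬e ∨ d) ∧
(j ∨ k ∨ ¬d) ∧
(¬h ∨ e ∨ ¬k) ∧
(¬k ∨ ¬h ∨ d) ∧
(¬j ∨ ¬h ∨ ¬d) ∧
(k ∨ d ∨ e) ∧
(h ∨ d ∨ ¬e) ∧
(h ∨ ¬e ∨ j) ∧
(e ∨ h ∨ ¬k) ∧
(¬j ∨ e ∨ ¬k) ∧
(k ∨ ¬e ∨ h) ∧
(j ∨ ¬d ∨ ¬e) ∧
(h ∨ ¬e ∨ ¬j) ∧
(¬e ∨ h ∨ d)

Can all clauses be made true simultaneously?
No

No, the formula is not satisfiable.

No assignment of truth values to the variables can make all 20 clauses true simultaneously.

The formula is UNSAT (unsatisfiable).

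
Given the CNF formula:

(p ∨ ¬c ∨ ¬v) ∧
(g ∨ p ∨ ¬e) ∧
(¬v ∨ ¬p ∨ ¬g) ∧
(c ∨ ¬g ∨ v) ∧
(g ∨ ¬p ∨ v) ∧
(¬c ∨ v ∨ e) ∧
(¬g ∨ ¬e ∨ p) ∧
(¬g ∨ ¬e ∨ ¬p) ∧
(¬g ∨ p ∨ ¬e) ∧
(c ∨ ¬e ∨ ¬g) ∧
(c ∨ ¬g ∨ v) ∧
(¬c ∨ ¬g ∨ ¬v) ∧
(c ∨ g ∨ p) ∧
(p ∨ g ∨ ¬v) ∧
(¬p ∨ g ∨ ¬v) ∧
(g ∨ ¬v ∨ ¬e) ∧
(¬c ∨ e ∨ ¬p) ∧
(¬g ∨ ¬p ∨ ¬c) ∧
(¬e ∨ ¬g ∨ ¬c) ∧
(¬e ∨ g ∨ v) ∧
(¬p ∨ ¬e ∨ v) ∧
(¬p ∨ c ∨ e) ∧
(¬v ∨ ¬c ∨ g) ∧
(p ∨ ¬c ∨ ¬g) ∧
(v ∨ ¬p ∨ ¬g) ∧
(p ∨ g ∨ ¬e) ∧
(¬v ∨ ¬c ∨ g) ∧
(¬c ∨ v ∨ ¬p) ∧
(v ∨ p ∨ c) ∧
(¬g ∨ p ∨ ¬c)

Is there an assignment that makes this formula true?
Yes

Yes, the formula is satisfiable.

One satisfying assignment is: p=False, g=True, c=False, v=True, e=False

Verification: With this assignment, all 30 clauses evaluate to true.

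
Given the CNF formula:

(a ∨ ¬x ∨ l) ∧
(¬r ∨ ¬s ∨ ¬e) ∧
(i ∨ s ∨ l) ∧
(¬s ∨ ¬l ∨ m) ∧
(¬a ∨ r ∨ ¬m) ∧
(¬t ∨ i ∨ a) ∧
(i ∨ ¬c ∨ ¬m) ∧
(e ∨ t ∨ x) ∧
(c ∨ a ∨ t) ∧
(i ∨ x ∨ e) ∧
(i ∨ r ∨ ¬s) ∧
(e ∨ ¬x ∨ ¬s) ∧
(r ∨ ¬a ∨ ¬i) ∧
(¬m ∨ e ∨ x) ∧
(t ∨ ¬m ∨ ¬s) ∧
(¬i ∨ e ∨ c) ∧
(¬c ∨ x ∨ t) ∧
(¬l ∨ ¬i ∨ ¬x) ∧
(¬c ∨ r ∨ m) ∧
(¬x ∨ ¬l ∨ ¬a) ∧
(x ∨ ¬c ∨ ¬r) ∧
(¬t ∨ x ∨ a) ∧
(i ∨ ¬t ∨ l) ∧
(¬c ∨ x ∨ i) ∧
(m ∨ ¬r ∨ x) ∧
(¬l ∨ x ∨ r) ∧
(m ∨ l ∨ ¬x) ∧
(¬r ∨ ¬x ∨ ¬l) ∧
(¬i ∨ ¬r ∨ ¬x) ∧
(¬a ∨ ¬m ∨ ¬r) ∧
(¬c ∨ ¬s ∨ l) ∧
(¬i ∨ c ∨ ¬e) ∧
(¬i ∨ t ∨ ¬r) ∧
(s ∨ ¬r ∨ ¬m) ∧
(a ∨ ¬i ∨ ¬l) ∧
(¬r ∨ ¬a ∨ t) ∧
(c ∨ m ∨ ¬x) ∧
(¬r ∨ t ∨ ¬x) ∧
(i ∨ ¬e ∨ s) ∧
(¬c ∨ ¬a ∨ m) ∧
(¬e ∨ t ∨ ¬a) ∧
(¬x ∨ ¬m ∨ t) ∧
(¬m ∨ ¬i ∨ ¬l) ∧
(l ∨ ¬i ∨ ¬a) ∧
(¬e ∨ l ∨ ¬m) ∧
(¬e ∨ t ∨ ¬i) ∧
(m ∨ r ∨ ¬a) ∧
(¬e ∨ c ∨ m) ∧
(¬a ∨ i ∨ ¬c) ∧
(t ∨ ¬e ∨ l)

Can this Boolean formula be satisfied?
No

No, the formula is not satisfiable.

No assignment of truth values to the variables can make all 50 clauses true simultaneously.

The formula is UNSAT (unsatisfiable).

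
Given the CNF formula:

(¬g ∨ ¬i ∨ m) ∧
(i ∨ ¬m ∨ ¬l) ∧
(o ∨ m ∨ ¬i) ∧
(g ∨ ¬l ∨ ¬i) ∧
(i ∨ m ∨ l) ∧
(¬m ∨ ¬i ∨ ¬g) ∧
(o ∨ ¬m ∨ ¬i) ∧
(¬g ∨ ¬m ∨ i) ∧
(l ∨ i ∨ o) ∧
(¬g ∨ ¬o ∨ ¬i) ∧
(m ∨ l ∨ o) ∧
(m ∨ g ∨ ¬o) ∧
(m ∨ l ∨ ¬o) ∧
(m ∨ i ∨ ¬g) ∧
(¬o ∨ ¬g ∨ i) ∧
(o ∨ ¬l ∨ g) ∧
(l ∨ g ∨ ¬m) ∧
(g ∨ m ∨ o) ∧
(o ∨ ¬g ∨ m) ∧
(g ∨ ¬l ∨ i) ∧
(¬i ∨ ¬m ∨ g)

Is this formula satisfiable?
No

No, the formula is not satisfiable.

No assignment of truth values to the variables can make all 21 clauses true simultaneously.

The formula is UNSAT (unsatisfiable).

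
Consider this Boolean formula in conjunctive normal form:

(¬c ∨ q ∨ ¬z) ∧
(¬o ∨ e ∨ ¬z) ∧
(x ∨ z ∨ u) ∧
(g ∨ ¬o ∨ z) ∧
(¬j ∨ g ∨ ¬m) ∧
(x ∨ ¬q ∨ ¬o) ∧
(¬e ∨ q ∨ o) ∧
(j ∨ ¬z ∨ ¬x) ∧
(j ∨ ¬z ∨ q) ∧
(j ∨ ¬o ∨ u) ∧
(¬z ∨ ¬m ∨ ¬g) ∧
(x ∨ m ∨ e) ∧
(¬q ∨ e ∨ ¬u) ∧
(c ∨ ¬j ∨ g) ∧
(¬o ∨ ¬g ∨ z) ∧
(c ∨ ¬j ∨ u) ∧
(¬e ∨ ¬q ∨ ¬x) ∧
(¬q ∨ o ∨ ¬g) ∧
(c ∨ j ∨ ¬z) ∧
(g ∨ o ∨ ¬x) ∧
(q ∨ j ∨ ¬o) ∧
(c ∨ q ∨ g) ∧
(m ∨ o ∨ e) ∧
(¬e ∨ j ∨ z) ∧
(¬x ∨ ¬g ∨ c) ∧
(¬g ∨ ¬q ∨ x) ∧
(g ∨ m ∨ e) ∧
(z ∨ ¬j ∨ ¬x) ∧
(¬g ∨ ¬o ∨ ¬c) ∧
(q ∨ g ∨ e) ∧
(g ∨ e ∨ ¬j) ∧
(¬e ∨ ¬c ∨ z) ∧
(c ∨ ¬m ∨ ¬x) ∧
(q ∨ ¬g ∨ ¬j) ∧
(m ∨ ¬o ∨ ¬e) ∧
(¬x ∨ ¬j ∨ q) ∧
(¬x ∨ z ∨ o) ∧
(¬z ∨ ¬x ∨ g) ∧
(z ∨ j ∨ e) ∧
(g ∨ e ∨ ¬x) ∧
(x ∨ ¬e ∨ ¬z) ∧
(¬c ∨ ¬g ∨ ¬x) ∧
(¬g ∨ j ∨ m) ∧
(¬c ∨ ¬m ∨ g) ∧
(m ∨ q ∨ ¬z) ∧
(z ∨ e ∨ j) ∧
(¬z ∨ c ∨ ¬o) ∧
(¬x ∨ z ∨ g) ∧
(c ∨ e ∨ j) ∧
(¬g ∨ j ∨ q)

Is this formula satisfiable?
No

No, the formula is not satisfiable.

No assignment of truth values to the variables can make all 50 clauses true simultaneously.

The formula is UNSAT (unsatisfiable).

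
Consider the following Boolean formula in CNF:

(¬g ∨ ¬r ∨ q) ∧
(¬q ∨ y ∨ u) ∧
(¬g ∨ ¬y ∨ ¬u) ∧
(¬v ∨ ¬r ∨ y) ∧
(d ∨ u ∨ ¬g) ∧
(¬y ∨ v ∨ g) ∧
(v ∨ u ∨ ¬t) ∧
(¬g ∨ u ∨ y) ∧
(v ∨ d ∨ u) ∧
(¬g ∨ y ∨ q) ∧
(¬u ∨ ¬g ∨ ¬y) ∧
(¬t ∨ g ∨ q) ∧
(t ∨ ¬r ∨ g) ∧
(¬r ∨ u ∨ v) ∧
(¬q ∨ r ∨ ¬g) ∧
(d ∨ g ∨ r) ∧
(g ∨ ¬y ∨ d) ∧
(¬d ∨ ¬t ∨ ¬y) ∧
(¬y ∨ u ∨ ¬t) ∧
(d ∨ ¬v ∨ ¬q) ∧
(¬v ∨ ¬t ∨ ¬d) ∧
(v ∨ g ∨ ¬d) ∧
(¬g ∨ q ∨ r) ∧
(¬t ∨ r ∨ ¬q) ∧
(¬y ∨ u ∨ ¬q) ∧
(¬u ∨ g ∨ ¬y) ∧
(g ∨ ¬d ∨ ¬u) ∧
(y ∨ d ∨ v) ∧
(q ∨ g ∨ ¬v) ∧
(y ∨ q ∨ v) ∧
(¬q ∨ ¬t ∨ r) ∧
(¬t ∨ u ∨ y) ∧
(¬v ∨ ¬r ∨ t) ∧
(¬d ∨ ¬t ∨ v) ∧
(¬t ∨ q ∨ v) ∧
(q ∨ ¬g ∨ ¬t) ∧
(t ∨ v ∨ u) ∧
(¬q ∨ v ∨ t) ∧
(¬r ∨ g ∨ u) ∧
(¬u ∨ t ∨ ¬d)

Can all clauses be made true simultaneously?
No

No, the formula is not satisfiable.

No assignment of truth values to the variables can make all 40 clauses true simultaneously.

The formula is UNSAT (unsatisfiable).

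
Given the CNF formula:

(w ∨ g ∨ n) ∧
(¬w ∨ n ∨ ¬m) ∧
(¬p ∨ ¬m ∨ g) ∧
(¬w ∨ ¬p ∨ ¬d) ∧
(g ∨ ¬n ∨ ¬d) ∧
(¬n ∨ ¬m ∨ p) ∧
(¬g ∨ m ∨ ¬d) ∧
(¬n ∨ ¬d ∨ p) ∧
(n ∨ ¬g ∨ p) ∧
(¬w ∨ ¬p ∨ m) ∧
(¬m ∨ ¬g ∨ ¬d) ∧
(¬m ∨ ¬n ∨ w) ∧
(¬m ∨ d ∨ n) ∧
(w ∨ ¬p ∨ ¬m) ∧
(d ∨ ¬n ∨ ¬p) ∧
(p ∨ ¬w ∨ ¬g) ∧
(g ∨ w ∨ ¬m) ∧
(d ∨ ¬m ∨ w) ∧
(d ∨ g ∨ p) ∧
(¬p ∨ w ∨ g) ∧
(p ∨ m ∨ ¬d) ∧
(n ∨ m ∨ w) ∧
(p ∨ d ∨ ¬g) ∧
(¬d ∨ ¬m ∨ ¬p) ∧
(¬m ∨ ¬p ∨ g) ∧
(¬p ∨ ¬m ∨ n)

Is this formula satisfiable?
No

No, the formula is not satisfiable.

No assignment of truth values to the variables can make all 26 clauses true simultaneously.

The formula is UNSAT (unsatisfiable).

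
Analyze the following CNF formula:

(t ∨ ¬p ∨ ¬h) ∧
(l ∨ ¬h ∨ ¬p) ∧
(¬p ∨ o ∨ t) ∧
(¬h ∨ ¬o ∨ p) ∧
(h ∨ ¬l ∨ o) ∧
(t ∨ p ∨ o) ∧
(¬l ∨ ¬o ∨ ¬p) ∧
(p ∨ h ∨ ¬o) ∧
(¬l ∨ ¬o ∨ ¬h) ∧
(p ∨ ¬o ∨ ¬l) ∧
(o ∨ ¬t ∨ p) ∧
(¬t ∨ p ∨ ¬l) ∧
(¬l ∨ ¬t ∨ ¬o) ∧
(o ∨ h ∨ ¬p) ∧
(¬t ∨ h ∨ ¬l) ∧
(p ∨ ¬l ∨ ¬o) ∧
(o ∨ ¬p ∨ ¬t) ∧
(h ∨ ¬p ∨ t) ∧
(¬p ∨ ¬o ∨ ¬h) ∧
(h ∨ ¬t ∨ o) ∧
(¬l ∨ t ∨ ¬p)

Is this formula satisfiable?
Yes

Yes, the formula is satisfiable.

One satisfying assignment is: h=False, t=True, p=True, o=True, l=False

Verification: With this assignment, all 21 clauses evaluate to true.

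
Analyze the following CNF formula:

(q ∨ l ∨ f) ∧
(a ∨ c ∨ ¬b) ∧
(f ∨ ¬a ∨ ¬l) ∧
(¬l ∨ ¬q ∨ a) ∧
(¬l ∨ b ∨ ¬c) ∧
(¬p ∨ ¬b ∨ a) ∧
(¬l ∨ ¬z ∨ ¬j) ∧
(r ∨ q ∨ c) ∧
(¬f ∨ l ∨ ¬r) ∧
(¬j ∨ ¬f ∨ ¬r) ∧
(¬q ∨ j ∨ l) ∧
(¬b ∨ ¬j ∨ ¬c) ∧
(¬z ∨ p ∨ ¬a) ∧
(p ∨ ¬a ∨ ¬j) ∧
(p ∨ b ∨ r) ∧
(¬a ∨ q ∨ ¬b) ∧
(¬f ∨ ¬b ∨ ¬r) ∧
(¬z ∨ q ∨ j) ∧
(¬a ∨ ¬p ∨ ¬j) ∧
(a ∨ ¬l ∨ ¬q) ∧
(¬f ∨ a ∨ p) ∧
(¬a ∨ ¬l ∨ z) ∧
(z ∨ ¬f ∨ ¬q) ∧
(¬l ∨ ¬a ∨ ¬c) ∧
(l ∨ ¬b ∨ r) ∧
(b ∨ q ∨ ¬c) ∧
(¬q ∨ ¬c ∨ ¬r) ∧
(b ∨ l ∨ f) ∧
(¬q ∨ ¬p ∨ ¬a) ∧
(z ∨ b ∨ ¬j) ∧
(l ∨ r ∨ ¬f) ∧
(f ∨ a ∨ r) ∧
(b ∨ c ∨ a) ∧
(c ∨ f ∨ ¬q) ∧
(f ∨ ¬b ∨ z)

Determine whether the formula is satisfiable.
No

No, the formula is not satisfiable.

No assignment of truth values to the variables can make all 35 clauses true simultaneously.

The formula is UNSAT (unsatisfiable).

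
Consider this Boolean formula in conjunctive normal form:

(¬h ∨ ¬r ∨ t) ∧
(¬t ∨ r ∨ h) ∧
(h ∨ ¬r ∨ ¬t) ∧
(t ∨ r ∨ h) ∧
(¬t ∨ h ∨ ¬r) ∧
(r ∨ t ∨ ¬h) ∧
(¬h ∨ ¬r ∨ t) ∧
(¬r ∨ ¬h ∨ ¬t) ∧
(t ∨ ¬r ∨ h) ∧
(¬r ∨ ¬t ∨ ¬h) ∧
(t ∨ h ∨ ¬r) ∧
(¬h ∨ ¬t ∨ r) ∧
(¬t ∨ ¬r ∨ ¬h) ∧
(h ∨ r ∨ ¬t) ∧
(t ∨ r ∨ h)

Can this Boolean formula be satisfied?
No

No, the formula is not satisfiable.

No assignment of truth values to the variables can make all 15 clauses true simultaneously.

The formula is UNSAT (unsatisfiable).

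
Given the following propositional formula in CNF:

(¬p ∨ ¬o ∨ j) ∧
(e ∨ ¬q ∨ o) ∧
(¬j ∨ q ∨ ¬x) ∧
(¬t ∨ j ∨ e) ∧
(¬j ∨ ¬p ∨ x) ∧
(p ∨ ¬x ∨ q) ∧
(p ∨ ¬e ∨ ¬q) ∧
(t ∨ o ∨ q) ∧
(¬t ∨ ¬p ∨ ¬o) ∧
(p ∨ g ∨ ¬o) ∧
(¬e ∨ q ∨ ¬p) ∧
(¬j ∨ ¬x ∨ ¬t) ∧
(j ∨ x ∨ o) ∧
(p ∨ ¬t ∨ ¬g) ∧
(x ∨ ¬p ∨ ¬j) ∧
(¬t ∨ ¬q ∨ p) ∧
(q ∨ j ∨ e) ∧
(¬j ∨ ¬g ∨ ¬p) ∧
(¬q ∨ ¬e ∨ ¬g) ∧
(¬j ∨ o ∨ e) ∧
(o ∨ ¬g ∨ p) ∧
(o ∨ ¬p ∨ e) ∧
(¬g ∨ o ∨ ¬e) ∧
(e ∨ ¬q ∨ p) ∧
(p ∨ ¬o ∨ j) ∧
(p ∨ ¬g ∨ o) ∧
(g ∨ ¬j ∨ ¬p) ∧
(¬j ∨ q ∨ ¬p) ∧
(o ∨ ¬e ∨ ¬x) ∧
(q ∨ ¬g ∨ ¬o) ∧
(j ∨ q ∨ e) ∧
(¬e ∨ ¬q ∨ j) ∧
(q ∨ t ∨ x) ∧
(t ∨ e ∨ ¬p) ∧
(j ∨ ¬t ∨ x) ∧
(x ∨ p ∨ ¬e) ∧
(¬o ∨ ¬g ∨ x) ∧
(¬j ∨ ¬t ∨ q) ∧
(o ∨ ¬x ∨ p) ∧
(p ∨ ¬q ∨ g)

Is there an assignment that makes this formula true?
No

No, the formula is not satisfiable.

No assignment of truth values to the variables can make all 40 clauses true simultaneously.

The formula is UNSAT (unsatisfiable).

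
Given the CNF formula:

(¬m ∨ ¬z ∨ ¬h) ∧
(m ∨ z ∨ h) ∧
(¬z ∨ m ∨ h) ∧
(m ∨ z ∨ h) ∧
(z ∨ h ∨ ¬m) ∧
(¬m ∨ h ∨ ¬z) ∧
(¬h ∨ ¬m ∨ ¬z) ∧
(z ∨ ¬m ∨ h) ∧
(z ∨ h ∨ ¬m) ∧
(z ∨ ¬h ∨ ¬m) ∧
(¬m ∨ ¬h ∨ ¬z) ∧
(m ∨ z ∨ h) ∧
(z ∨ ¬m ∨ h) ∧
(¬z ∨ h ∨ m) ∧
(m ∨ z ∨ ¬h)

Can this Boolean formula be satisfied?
Yes

Yes, the formula is satisfiable.

One satisfying assignment is: z=True, m=False, h=True

Verification: With this assignment, all 15 clauses evaluate to true.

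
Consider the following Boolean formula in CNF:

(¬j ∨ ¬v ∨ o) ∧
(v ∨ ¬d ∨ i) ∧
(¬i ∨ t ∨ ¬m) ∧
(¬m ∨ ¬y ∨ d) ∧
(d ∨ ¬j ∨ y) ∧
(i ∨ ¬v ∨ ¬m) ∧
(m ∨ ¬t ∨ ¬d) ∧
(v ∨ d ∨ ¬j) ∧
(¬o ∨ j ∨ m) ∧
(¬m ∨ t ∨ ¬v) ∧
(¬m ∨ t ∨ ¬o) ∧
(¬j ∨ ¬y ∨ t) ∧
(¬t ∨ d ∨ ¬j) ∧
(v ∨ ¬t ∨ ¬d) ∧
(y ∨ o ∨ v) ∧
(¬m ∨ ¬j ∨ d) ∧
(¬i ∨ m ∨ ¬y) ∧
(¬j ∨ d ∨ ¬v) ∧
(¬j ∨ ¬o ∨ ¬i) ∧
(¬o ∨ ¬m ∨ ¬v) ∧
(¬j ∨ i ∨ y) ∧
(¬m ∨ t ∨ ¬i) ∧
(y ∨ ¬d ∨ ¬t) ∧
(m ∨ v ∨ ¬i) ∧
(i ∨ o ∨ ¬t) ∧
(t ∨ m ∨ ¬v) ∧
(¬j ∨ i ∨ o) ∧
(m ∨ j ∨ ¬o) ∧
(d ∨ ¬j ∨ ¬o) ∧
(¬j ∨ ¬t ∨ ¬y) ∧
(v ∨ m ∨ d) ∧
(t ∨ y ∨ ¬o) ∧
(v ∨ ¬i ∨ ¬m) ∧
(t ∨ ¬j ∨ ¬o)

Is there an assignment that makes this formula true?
Yes

Yes, the formula is satisfiable.

One satisfying assignment is: t=True, j=False, y=False, i=True, m=False, v=True, o=False, d=False

Verification: With this assignment, all 34 clauses evaluate to true.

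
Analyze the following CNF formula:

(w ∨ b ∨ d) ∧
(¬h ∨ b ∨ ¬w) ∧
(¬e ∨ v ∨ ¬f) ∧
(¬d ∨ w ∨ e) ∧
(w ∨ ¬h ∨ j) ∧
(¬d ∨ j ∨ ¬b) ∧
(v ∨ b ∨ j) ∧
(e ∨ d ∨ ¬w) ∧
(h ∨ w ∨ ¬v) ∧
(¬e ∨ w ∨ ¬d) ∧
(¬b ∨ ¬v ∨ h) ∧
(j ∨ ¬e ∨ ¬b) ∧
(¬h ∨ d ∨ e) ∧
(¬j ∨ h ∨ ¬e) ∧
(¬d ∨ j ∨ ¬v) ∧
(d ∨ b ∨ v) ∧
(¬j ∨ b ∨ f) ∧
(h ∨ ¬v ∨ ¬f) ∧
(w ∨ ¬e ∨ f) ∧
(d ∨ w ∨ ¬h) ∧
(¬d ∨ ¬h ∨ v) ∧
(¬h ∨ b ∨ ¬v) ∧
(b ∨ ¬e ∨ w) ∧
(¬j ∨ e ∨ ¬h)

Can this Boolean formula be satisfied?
Yes

Yes, the formula is satisfiable.

One satisfying assignment is: j=False, h=False, f=False, d=False, b=True, w=False, v=False, e=False

Verification: With this assignment, all 24 clauses evaluate to true.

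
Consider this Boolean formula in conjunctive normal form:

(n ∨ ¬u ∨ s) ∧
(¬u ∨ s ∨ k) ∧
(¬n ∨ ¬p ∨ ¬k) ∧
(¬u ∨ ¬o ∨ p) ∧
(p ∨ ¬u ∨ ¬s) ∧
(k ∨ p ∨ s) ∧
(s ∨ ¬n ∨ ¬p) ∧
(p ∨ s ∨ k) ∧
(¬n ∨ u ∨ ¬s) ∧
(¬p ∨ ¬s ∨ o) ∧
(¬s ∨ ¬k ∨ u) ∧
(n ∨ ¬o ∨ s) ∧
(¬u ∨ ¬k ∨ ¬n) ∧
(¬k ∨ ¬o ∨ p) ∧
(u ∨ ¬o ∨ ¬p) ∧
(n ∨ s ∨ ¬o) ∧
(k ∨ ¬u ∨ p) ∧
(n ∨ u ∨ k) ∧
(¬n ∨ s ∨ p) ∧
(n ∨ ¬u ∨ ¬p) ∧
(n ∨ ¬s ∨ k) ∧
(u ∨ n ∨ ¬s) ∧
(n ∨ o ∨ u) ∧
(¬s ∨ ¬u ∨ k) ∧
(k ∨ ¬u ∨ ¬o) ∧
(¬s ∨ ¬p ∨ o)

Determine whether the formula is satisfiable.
No

No, the formula is not satisfiable.

No assignment of truth values to the variables can make all 26 clauses true simultaneously.

The formula is UNSAT (unsatisfiable).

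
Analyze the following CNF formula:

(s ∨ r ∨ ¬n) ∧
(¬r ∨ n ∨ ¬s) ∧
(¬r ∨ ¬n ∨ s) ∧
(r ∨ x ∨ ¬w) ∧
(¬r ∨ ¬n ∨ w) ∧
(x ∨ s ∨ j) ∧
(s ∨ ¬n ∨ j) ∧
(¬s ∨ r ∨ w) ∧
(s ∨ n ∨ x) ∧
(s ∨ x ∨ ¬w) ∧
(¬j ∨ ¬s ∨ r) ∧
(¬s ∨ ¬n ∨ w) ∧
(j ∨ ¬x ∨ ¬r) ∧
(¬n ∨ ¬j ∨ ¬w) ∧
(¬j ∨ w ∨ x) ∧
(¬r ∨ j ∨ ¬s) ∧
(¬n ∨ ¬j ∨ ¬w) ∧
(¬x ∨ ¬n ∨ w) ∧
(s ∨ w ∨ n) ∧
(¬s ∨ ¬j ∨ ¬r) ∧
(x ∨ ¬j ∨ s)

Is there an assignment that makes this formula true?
Yes

Yes, the formula is satisfiable.

One satisfying assignment is: x=True, s=False, j=False, n=False, r=False, w=True

Verification: With this assignment, all 21 clauses evaluate to true.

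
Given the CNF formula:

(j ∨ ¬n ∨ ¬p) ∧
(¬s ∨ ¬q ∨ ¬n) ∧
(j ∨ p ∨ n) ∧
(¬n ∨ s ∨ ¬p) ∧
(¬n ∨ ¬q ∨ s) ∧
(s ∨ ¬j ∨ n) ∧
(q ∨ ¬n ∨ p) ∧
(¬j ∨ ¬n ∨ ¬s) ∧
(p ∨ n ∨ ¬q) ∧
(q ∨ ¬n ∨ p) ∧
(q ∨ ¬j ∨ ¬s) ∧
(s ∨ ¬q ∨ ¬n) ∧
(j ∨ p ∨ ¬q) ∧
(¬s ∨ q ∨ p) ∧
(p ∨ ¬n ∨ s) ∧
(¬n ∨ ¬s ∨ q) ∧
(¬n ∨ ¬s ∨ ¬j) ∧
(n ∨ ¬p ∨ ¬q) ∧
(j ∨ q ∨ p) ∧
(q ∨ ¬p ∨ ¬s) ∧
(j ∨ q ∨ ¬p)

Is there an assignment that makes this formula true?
No

No, the formula is not satisfiable.

No assignment of truth values to the variables can make all 21 clauses true simultaneously.

The formula is UNSAT (unsatisfiable).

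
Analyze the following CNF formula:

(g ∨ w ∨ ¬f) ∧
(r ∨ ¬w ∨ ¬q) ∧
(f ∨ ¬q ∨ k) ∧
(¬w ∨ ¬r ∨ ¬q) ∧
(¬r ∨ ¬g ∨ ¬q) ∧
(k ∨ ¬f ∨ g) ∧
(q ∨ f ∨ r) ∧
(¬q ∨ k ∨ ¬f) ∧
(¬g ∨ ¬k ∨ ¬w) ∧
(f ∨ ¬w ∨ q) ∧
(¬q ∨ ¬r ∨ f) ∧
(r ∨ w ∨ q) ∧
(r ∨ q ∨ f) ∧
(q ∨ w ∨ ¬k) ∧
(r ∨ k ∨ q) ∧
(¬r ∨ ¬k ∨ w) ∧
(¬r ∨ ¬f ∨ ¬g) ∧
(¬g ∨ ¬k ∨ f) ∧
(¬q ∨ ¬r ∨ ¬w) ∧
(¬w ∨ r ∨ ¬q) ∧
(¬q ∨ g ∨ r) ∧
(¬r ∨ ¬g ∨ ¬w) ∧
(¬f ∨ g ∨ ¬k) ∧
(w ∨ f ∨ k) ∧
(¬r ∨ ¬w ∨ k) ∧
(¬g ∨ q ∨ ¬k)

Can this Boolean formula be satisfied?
Yes

Yes, the formula is satisfiable.

One satisfying assignment is: q=True, w=False, f=True, k=True, r=False, g=True

Verification: With this assignment, all 26 clauses evaluate to true.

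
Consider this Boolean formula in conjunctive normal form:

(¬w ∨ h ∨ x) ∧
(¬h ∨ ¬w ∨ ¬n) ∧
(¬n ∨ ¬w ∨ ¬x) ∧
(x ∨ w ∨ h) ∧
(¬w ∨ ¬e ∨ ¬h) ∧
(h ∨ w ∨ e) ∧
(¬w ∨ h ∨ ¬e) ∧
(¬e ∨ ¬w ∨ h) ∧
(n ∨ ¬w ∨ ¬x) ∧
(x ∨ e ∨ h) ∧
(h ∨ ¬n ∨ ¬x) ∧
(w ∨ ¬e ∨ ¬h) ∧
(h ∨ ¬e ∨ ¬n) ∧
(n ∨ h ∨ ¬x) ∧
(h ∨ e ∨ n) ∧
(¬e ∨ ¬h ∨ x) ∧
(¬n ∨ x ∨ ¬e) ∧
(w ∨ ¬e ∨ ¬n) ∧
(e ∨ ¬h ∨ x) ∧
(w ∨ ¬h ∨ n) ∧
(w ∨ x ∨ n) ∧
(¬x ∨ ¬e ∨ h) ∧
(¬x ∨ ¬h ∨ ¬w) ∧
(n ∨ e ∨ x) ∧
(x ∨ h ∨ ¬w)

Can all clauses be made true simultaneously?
Yes

Yes, the formula is satisfiable.

One satisfying assignment is: e=False, n=True, w=False, h=True, x=True

Verification: With this assignment, all 25 clauses evaluate to true.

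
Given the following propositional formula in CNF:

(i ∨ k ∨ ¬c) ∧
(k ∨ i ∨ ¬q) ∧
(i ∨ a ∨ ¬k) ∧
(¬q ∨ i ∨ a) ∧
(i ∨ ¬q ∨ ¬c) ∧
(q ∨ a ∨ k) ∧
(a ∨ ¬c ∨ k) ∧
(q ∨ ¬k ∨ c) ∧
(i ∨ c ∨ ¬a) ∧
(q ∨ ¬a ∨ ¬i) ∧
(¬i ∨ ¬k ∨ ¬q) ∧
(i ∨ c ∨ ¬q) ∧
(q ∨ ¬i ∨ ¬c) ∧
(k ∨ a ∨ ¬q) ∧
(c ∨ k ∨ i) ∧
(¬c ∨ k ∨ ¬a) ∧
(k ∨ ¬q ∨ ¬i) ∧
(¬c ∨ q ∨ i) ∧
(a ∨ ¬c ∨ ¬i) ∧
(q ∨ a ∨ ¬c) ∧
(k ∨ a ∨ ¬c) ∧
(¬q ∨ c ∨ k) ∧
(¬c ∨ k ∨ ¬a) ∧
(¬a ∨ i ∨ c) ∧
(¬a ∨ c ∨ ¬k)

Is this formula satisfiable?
No

No, the formula is not satisfiable.

No assignment of truth values to the variables can make all 25 clauses true simultaneously.

The formula is UNSAT (unsatisfiable).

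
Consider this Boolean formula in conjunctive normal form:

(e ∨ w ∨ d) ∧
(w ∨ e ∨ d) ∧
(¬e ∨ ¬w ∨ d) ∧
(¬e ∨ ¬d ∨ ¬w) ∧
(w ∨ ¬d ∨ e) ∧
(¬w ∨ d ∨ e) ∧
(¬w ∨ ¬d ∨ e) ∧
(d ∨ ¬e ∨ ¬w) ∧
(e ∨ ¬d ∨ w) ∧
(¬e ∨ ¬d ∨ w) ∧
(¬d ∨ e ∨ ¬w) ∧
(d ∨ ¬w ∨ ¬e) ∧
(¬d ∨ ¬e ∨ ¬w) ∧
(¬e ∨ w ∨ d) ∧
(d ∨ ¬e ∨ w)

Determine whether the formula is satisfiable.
No

No, the formula is not satisfiable.

No assignment of truth values to the variables can make all 15 clauses true simultaneously.

The formula is UNSAT (unsatisfiable).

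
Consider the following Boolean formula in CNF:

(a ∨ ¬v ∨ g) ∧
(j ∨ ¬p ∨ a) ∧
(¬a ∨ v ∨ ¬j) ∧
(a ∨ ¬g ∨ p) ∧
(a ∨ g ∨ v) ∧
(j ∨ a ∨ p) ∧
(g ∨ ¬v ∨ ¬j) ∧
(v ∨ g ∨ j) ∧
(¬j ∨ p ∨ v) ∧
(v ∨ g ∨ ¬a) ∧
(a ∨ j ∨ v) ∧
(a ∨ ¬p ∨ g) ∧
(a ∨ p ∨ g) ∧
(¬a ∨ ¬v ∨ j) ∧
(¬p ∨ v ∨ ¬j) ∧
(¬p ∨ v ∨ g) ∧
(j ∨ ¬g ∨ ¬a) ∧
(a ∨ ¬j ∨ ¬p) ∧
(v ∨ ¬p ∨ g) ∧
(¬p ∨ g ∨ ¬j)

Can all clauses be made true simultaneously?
Yes

Yes, the formula is satisfiable.

One satisfying assignment is: p=False, j=True, g=True, a=True, v=True

Verification: With this assignment, all 20 clauses evaluate to true.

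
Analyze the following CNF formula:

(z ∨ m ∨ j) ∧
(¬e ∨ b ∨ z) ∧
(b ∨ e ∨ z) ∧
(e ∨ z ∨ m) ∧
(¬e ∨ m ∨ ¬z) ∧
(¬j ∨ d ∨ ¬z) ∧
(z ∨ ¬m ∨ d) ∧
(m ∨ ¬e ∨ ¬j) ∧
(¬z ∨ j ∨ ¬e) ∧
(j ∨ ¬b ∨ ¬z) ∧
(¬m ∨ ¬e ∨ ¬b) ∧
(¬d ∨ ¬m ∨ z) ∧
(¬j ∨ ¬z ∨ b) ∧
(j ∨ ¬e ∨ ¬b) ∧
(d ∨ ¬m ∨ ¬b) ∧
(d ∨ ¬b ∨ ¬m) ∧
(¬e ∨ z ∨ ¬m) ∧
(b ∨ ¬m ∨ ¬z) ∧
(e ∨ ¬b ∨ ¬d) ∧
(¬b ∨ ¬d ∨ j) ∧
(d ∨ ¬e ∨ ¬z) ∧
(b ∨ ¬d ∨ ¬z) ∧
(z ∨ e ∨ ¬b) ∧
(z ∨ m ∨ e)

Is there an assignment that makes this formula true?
Yes

Yes, the formula is satisfiable.

One satisfying assignment is: z=True, d=False, b=False, j=False, e=False, m=False

Verification: With this assignment, all 24 clauses evaluate to true.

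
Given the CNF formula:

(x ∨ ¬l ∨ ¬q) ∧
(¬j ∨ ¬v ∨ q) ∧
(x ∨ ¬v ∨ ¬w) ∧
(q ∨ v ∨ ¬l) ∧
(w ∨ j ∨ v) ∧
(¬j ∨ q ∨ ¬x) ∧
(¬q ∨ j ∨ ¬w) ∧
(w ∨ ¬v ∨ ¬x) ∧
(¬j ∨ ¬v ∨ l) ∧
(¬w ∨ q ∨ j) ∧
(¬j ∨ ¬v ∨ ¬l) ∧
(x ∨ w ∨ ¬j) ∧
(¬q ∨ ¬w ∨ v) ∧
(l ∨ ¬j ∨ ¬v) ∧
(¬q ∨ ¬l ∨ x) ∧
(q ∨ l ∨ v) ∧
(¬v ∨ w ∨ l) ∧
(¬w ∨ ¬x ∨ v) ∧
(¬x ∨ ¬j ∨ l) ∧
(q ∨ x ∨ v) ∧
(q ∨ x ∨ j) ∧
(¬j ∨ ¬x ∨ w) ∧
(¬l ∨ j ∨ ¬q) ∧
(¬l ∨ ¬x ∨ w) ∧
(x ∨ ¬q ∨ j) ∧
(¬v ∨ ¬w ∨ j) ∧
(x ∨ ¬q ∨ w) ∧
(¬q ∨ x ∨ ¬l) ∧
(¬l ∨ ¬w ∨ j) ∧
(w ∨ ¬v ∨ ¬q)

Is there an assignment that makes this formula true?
No

No, the formula is not satisfiable.

No assignment of truth values to the variables can make all 30 clauses true simultaneously.

The formula is UNSAT (unsatisfiable).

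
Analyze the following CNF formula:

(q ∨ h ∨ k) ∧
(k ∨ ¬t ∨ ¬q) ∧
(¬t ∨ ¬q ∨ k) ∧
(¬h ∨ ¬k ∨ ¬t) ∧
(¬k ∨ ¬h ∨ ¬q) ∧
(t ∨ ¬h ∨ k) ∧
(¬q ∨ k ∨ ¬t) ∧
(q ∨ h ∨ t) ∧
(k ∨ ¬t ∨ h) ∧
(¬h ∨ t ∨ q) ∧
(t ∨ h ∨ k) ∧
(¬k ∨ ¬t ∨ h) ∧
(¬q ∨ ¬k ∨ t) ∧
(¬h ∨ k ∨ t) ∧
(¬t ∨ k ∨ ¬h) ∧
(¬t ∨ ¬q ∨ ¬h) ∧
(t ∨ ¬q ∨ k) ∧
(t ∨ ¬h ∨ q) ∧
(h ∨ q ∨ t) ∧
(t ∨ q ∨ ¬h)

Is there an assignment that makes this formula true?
No

No, the formula is not satisfiable.

No assignment of truth values to the variables can make all 20 clauses true simultaneously.

The formula is UNSAT (unsatisfiable).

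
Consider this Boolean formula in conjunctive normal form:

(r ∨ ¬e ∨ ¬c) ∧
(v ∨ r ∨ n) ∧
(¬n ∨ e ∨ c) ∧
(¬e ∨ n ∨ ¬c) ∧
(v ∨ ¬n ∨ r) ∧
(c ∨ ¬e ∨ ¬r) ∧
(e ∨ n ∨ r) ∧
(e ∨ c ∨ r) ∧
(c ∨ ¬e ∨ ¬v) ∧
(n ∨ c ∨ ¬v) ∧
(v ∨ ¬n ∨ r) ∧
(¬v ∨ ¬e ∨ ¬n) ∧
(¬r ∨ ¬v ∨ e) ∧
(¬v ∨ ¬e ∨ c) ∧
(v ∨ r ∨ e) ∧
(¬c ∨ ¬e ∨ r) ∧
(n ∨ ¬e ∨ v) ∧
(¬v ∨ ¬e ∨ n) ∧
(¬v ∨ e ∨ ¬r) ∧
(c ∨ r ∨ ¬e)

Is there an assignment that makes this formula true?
Yes

Yes, the formula is satisfiable.

One satisfying assignment is: v=False, c=False, r=True, e=False, n=False

Verification: With this assignment, all 20 clauses evaluate to true.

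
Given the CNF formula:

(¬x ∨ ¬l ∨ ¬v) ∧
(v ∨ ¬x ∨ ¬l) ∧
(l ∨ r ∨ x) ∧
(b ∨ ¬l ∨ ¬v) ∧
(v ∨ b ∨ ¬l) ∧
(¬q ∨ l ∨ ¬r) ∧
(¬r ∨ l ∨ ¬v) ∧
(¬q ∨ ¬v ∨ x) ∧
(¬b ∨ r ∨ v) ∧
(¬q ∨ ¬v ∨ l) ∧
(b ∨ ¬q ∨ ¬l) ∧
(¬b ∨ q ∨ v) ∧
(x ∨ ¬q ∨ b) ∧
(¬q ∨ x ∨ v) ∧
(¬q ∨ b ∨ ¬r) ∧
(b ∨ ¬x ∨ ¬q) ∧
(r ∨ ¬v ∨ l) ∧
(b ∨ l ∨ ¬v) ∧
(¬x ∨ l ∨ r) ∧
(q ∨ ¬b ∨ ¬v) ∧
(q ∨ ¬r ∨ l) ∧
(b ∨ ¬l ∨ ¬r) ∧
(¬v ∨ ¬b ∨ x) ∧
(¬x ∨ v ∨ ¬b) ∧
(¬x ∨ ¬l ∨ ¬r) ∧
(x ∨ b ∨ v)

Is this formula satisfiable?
No

No, the formula is not satisfiable.

No assignment of truth values to the variables can make all 26 clauses true simultaneously.

The formula is UNSAT (unsatisfiable).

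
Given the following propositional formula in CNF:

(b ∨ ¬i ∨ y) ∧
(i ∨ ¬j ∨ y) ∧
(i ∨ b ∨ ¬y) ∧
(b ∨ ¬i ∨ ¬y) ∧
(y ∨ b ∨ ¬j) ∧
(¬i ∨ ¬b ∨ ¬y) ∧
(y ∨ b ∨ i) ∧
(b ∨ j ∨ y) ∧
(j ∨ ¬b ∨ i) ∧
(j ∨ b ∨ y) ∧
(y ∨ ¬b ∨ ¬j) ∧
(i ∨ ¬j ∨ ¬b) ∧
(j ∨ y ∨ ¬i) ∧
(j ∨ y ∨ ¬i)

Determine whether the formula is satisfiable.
No

No, the formula is not satisfiable.

No assignment of truth values to the variables can make all 14 clauses true simultaneously.

The formula is UNSAT (unsatisfiable).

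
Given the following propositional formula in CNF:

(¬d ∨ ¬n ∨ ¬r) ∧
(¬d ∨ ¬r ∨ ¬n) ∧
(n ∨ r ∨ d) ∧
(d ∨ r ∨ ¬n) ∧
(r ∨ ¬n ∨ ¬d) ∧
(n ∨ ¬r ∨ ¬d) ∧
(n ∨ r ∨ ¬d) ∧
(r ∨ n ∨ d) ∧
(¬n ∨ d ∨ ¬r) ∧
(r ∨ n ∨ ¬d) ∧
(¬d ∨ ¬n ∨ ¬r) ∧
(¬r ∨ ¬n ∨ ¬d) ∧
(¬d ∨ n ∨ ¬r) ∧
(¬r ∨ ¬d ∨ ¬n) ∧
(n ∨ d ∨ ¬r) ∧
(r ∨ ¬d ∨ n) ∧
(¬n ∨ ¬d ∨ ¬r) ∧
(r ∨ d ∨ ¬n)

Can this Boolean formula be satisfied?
No

No, the formula is not satisfiable.

No assignment of truth values to the variables can make all 18 clauses true simultaneously.

The formula is UNSAT (unsatisfiable).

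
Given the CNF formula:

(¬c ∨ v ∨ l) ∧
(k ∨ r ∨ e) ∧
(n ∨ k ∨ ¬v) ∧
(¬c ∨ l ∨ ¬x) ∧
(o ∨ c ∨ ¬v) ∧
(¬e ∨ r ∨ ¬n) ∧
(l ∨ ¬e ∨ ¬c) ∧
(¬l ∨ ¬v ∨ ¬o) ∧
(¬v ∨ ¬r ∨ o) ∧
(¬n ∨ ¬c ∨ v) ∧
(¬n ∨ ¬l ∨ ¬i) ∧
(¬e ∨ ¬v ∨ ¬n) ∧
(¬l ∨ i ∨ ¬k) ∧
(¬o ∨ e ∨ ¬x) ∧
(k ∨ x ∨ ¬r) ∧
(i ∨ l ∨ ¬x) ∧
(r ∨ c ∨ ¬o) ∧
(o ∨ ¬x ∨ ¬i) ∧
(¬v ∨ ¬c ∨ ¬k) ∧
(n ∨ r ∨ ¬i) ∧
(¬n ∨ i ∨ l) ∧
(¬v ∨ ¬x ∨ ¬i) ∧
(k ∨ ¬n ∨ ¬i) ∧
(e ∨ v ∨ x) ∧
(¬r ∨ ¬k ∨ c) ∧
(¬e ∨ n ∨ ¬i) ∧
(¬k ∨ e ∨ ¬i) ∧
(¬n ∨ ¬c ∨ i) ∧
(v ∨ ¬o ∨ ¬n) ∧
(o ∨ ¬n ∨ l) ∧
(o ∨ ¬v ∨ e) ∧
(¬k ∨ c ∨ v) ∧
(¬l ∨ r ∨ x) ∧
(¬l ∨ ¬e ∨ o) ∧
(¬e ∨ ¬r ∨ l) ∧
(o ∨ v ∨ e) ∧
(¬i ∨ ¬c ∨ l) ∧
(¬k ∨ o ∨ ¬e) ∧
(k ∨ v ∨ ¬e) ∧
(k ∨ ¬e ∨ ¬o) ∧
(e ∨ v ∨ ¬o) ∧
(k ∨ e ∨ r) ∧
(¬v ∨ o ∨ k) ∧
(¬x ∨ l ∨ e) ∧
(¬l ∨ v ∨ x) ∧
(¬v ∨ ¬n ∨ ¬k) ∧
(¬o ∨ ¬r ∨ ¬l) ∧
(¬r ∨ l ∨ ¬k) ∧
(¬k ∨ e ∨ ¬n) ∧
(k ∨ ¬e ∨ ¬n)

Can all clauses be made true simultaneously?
No

No, the formula is not satisfiable.

No assignment of truth values to the variables can make all 50 clauses true simultaneously.

The formula is UNSAT (unsatisfiable).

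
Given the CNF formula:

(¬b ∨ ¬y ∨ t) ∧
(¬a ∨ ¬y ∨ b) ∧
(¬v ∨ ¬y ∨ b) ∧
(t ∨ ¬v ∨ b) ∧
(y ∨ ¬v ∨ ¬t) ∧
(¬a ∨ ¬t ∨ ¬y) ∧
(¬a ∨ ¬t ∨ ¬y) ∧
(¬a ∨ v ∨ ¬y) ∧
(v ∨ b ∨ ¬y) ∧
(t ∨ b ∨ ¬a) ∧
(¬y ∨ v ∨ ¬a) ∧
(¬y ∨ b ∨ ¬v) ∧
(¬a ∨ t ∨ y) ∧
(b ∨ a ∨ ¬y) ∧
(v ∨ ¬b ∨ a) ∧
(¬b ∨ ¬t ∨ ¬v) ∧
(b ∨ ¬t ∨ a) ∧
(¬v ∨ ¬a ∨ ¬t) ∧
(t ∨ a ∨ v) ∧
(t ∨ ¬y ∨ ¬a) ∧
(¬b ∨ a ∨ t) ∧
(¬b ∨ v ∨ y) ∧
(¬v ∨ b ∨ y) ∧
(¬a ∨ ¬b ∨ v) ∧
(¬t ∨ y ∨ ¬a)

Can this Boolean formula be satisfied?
No

No, the formula is not satisfiable.

No assignment of truth values to the variables can make all 25 clauses true simultaneously.

The formula is UNSAT (unsatisfiable).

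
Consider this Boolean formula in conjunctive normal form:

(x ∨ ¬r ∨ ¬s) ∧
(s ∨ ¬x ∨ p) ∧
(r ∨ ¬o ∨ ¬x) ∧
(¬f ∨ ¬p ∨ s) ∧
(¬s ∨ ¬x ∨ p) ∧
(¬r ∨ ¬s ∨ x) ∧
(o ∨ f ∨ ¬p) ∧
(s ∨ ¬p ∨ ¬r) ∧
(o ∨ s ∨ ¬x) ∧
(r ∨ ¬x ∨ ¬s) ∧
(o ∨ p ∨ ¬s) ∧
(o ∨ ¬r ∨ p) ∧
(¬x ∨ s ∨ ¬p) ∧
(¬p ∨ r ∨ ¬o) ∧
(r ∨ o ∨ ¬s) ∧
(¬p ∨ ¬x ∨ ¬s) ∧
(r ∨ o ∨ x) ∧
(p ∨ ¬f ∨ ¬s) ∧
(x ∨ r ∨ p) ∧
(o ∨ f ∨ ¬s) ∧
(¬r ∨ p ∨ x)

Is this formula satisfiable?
No

No, the formula is not satisfiable.

No assignment of truth values to the variables can make all 21 clauses true simultaneously.

The formula is UNSAT (unsatisfiable).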